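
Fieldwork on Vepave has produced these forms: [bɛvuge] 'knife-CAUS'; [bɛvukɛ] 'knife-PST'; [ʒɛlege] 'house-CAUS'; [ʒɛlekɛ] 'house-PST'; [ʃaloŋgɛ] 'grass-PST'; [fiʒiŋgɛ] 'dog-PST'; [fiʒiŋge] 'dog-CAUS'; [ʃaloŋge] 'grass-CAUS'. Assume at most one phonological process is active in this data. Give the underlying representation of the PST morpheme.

The PST suffix surfaces as [-gɛ] and [-kɛ], depending on the final segment of the stem.
The CAUS suffix, which begins with [g], is invariant after every stem; so [g] is not altered by any rule here.
The PST suffix is therefore /-kɛ/ underlyingly, with post-nasal voicing: voiceless stops become voiced after a nasal.

/-kɛ/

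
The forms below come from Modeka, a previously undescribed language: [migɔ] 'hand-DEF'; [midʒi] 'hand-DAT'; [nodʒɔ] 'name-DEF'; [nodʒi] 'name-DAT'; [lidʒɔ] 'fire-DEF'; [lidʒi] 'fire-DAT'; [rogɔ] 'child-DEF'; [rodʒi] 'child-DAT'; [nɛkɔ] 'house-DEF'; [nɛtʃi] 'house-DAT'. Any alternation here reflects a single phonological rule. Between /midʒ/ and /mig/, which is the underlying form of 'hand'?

In [migɔ] and [midʒi] the final segment of 'hand' alternates: [g] ~ [dʒ].
If /dʒ/ were underlying and a rule turned it into [g] before the DEF suffix, 'name' would also alternate; but it has [dʒ] in both [nodʒɔ] and [nodʒi].
The alternation reflects palatalization before a front vowel: /k/ and /g/ become palato-alveolar [tʃ] and [dʒ] before a front vowel. /g/ is underlying.

/mig/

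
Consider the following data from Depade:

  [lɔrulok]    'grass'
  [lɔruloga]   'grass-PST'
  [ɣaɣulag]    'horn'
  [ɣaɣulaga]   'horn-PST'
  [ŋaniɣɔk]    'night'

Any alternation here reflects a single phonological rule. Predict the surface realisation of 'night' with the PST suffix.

The stem for 'grass' ends in [k] in [lɔrulok] but [g] in [lɔruloga].
Compare 'horn', with invariant [g] in [ɣaɣulag] and [ɣaɣulaga]: an analysis with underlying /g/ and a rule producing [k] in isolation would wrongly predict alternation here too.
The alternation reflects intervocalic voicing: voiceless stops become voiced between vowels. /k/ is underlying.
The one attested form of 'night', [ŋaniɣɔk], shows underlying /ŋaniɣɔk/. Applying the same rule between vowels gives [ŋaniɣɔga].

[ŋaniɣɔga]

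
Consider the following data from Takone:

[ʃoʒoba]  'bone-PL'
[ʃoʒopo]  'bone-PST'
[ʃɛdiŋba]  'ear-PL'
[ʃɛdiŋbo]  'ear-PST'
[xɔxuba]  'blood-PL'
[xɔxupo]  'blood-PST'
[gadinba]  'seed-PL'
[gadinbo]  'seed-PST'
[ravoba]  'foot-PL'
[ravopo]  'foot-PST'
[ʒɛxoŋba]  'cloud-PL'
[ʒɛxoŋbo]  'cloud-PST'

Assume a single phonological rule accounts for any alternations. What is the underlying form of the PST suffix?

The PST suffix surfaces as [-bo] and [-po], depending on the final segment of the stem.
The PL suffix, which begins with [b], is invariant after every stem; so [b] is not altered by any rule here.
The PST suffix is therefore /-po/ underlyingly, with post-nasal voicing: voiceless stops become voiced after a nasal.

/-po/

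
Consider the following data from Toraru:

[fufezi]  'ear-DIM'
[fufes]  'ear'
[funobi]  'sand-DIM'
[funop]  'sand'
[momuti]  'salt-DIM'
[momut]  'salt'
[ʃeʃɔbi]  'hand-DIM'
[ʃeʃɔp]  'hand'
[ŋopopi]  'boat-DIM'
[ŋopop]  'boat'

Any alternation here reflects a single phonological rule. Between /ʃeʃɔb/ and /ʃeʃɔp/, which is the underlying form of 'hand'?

/ʃeʃɔb/

'hand' shows [b] ~ [p] at the end of the stem ([ʃeʃɔbi] vs [ʃeʃɔp]).
If /p/ were underlying and a rule turned it into [b] before the DIM suffix, 'boat' would also alternate; but it has [p] in both [ŋopopi] and [ŋopop].
The alternation reflects word-final obstruent devoicing: voiced obstruents become voiceless word-finally. /b/ is underlying.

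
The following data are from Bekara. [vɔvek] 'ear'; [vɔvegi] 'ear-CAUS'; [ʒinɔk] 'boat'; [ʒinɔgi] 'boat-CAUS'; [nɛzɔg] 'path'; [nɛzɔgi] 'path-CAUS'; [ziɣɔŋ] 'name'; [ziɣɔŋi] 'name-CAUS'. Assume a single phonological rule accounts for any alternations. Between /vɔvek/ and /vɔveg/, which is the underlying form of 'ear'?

/vɔvek/

The stem for 'ear' ends in [k] in [vɔvek] but [g] in [vɔvegi].
But 'path' keeps [g] in both environments ([nɛzɔg], [nɛzɔgi]), so there is no rule changing /g/ to [k] in isolation.
The alternation reflects intervocalic voicing: voiceless stops become voiced between vowels. /k/ is underlying.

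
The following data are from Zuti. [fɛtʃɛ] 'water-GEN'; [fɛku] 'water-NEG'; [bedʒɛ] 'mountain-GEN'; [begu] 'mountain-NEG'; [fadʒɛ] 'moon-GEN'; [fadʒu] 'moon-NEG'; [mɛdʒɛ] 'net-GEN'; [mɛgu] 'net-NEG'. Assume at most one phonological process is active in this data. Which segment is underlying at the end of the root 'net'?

The root 'net' surfaces as [mɛdʒɛ] and [mɛgu], with a stem-final [dʒ] ~ [g] alternation.
Compare 'moon', with invariant [dʒ] in [fadʒɛ] and [fadʒu]: an analysis with underlying /dʒ/ and a rule producing [g] before the NEG suffix would wrongly predict alternation here too.
Therefore /g/ is basic and [dʒ] is derived by palatalization before a front vowel (/k/ and /g/ become palato-alveolar [tʃ] and [dʒ] before a front vowel).

/g/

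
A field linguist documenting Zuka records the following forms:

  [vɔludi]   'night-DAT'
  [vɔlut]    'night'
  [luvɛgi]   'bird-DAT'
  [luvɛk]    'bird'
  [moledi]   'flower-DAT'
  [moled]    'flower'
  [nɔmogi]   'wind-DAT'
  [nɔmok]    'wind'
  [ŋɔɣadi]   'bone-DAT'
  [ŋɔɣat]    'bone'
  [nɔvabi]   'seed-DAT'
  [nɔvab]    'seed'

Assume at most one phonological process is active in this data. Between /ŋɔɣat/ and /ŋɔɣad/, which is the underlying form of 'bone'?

The root 'bone' surfaces as [ŋɔɣadi] and [ŋɔɣat], with a stem-final [d] ~ [t] alternation.
Compare 'flower', with invariant [d] in [moledi] and [moled]: an analysis with underlying /d/ and a rule producing [t] in isolation would wrongly predict alternation here too.
So /t/ is underlying, and a rule of intervocalic voicing — voiceless stops become voiced between vowels — gives [d].

/ŋɔɣat/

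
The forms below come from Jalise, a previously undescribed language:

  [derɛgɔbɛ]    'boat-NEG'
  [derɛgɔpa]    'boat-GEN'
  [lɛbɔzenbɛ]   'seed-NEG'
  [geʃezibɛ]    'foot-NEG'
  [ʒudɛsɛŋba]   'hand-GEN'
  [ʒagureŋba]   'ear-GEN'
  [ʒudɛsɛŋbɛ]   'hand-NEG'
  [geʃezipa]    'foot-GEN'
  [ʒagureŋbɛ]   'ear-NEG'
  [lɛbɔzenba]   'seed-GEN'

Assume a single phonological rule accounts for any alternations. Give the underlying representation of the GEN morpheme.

/-pa/

The GEN morpheme has two allomorphs, [-ba] and [-pa].
By contrast the NEG suffix keeps its initial [b] throughout — that segment must be underlying.
The GEN suffix is therefore /-pa/ underlyingly, with post-nasal voicing: voiceless stops become voiced after a nasal.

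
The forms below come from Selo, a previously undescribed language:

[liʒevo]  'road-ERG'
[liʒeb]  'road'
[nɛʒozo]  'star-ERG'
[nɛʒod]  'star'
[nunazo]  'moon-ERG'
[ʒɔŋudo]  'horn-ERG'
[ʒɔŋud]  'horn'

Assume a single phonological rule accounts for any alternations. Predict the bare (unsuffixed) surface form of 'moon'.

[nunad]

'star' shows [z] ~ [d] at the end of the stem ([nɛʒozo] vs [nɛʒod]).
The stem 'horn' ([ʒɔŋudo], [ʒɔŋud]) shows [d] unchanged in both environments, so [d] cannot be basic with [z] derived before the ERG suffix.
The alternation reflects word-final hardening: voiced fricatives become stops word-finally. /z/ is underlying.
The one attested form of 'moon', [nunazo], shows underlying /nunaz/. Applying the same rule word-finally gives [nunad].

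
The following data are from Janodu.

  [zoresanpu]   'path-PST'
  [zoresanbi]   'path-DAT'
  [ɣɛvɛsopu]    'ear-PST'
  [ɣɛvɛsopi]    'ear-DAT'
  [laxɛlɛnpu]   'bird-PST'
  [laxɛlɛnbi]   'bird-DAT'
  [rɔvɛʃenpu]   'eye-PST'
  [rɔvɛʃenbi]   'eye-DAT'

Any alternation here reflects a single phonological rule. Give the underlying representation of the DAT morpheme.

/-bi/

The DAT morpheme has two allomorphs, [-bi] and [-pi].
By contrast the PST suffix keeps its initial [p] throughout — that segment must be underlying.
So the underlying form is /-bi/, and voiced stops become voiceless after a vowel.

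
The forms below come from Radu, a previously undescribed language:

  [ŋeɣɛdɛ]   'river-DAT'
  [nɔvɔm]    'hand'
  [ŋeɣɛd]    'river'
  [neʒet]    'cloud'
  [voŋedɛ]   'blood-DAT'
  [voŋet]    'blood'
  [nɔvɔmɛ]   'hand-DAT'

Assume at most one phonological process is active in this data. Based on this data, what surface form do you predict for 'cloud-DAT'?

The stem for 'blood' ends in [t] in [voŋet] but [d] in [voŋedɛ].
The stem 'river' ([ŋeɣɛd], [ŋeɣɛdɛ]) shows [d] unchanged in both environments, so [d] cannot be basic with [t] derived in isolation.
So /t/ is underlying, and a rule of intervocalic voicing — voiceless stops become voiced between vowels — gives [d].
From [neʒet] the stem 'cloud' is /neʒet/; between vowels this yields [neʒedɛ].

[neʒedɛ]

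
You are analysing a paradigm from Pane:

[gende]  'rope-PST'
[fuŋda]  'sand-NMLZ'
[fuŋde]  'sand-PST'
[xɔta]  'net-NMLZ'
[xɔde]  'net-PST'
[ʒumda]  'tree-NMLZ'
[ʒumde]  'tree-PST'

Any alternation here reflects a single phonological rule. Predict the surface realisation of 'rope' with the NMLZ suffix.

The NMLZ morpheme has two allomorphs, [-da] and [-ta].
The PST suffix, which begins with [d], is invariant after every stem; so [d] is not altered by any rule here.
So the underlying form is /-ta/, and voiceless stops become voiced after a nasal.
After 'rope', which ends in a nasal, the suffix surfaces as [-da], giving [genda].

[genda]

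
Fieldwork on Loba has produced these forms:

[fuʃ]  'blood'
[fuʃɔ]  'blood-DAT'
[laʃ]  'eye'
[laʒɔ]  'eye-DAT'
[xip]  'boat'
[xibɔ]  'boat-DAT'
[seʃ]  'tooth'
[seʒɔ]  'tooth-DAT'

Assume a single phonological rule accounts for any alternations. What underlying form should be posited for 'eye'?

/laʒ/

In [laʃ] and [laʒɔ] the final segment of 'eye' alternates: [ʃ] ~ [ʒ].
But 'blood' keeps [ʃ] in both environments ([fuʃ], [fuʃɔ]), so there is no rule changing /ʃ/ to [ʒ] before the DAT suffix.
The alternation reflects word-final obstruent devoicing: voiced obstruents become voiceless word-finally. /ʒ/ is underlying.
The underlying form of 'eye' is therefore /laʒ/.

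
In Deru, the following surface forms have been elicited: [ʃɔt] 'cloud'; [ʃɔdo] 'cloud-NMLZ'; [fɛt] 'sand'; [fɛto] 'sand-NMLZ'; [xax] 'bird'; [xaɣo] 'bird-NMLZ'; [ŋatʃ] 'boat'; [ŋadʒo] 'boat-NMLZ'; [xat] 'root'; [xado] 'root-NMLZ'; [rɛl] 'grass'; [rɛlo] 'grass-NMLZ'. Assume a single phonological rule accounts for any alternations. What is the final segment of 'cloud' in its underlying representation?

/d/

The stem for 'cloud' ends in [t] in [ʃɔt] but [d] in [ʃɔdo].
Compare 'sand', with invariant [t] in [fɛt] and [fɛto]: an analysis with underlying /t/ and a rule producing [d] before the NMLZ suffix would wrongly predict alternation here too.
Therefore /d/ is basic and [t] is derived by word-final obstruent devoicing (voiced obstruents become voiceless word-finally).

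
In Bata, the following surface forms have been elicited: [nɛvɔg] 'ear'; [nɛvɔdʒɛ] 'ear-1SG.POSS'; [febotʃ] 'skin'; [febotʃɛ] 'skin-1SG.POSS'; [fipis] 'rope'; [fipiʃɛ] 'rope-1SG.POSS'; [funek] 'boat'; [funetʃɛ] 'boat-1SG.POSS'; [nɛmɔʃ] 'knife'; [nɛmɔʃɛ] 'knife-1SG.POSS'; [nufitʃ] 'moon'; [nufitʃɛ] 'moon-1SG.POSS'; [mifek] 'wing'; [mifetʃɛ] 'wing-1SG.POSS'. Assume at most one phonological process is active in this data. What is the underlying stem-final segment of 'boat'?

/k/

'boat' shows [k] ~ [tʃ] at the end of the stem ([funek] vs [funetʃɛ]).
Compare 'skin', with invariant [tʃ] in [febotʃ] and [febotʃɛ]: an analysis with underlying /tʃ/ and a rule producing [k] in isolation would wrongly predict alternation here too.
The underlying segment must be /k/; /k/, /g/ and /s/ become palato-alveolar [tʃ], [dʒ] and [ʃ] before a front vowel, yielding [tʃ] there.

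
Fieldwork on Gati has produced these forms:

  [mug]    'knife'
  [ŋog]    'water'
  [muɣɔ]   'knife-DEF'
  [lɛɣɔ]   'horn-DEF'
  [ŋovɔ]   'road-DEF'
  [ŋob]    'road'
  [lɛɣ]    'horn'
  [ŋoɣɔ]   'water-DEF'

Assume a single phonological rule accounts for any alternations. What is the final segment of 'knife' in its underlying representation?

/g/

In [muɣɔ] and [mug] the final segment of 'knife' alternates: [ɣ] ~ [g].
The stem 'horn' ([lɛɣɔ], [lɛɣ]) shows [ɣ] unchanged in both environments, so [ɣ] cannot be basic with [g] derived in isolation.
The alternation reflects intervocalic spirantization: voiced stops become fricatives between vowels. /g/ is underlying.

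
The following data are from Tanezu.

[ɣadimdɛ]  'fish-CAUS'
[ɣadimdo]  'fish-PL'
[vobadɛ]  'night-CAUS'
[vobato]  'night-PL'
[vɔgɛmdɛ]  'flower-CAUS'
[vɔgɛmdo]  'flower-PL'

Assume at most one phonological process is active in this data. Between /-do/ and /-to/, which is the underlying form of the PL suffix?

/-to/

The PL morpheme has two allomorphs, [-do] and [-to].
By contrast the CAUS suffix keeps its initial [d] throughout — that segment must be underlying.
The PL suffix is therefore /-to/ underlyingly, with post-nasal voicing: voiceless stops become voiced after a nasal.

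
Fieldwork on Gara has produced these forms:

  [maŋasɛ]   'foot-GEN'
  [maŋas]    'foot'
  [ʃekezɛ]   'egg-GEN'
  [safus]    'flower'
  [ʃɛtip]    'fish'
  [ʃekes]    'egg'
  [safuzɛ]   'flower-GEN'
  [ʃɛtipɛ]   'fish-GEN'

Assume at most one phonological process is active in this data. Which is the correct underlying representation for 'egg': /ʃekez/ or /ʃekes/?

The root 'egg' surfaces as [ʃekes] and [ʃekezɛ], with a stem-final [s] ~ [z] alternation.
If /s/ were underlying and a rule turned it into [z] before the GEN suffix, 'foot' would also alternate; but it has [s] in both [maŋas] and [maŋasɛ].
Therefore /z/ is basic and [s] is derived by word-final obstruent devoicing (voiced obstruents become voiceless word-finally).

/ʃekez/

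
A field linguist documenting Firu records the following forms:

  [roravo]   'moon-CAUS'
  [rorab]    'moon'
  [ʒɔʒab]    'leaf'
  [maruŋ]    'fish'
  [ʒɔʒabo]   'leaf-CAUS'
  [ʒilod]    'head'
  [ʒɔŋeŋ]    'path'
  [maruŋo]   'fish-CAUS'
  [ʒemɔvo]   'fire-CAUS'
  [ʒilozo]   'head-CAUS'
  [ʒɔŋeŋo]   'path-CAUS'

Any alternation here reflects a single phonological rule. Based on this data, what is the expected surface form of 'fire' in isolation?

[ʒemɔb]

The stem for 'moon' ends in [v] in [roravo] but [b] in [rorab].
Compare 'leaf', with invariant [b] in [ʒɔʒabo] and [ʒɔʒab]: an analysis with underlying /b/ and a rule producing [v] before the CAUS suffix would wrongly predict alternation here too.
The alternation reflects word-final hardening: voiced fricatives become stops word-finally. /v/ is underlying.
From [ʒemɔvo] the stem 'fire' is /ʒemɔv/; word-finally this yields [ʒemɔb].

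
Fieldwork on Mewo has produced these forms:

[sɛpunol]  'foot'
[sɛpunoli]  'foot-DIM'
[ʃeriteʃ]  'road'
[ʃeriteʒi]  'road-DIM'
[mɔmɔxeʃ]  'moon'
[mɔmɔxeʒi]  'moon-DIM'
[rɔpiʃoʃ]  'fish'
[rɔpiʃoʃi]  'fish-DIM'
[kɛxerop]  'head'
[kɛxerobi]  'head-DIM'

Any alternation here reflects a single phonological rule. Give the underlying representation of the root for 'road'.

/ʃeriteʒ/

The root 'road' surfaces as [ʃeriteʃ] and [ʃeriteʒi], with a stem-final [ʃ] ~ [ʒ] alternation.
The stem 'fish' ([rɔpiʃoʃ], [rɔpiʃoʃi]) shows [ʃ] unchanged in both environments, so [ʃ] cannot be basic with [ʒ] derived before the DIM suffix.
So /ʒ/ is underlying, and a rule of word-final obstruent devoicing — voiced obstruents become voiceless word-finally — gives [ʃ].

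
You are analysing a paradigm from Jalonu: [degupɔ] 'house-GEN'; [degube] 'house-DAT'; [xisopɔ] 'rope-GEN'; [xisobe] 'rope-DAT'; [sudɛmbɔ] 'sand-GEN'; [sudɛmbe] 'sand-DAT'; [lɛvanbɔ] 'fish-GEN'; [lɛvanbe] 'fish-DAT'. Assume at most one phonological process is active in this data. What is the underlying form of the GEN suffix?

The GEN morpheme has two allomorphs, [-bɔ] and [-pɔ].
The DAT suffix, which begins with [b], is invariant after every stem; so [b] is not altered by any rule here.
So the underlying form is /-pɔ/, and voiceless stops become voiced after a nasal.

/-pɔ/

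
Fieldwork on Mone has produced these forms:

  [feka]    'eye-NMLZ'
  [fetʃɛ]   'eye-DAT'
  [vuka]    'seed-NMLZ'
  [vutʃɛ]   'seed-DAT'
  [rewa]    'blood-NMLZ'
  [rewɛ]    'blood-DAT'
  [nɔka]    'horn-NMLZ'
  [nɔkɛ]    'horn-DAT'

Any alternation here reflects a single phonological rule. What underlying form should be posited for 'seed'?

'seed' shows [k] ~ [tʃ] at the end of the stem ([vuka] vs [vutʃɛ]).
The stem 'horn' ([nɔka], [nɔkɛ]) shows [k] unchanged in both environments, so [k] cannot be basic with [tʃ] derived before the DAT suffix.
Therefore /tʃ/ is basic and [k] is derived by depalatalization (palato-alveolar /tʃ/ becomes [k] when no front vowel follows).
Hence 'seed' is /vutʃ/ underlyingly.

/vutʃ/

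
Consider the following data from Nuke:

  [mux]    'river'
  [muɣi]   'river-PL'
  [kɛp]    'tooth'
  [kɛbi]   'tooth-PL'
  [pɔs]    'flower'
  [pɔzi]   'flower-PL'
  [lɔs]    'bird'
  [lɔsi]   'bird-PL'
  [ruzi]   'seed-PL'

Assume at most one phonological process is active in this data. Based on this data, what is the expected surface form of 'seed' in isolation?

The root 'flower' surfaces as [pɔs] and [pɔzi], with a stem-final [s] ~ [z] alternation.
If /s/ were underlying and a rule turned it into [z] before the PL suffix, 'bird' would also alternate; but it has [s] in both [lɔs] and [lɔsi].
The underlying segment must be /z/; voiced obstruents become voiceless word-finally, yielding [s] there.
From [ruzi] the stem 'seed' is /ruz/; word-finally this yields [rus].

[rus]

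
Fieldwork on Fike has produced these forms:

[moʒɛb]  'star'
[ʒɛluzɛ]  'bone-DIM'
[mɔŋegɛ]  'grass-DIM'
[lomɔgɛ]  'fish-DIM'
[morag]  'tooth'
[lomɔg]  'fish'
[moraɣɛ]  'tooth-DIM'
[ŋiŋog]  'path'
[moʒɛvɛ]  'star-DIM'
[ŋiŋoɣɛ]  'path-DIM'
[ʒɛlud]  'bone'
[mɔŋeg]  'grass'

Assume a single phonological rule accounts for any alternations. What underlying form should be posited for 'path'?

/ŋiŋoɣ/

'path' shows [ɣ] ~ [g] at the end of the stem ([ŋiŋoɣɛ] vs [ŋiŋog]).
Compare 'grass', with invariant [g] in [mɔŋegɛ] and [mɔŋeg]: an analysis with underlying /g/ and a rule producing [ɣ] before the DIM suffix would wrongly predict alternation here too.
The underlying segment must be /ɣ/; voiced fricatives become stops word-finally, yielding [g] there.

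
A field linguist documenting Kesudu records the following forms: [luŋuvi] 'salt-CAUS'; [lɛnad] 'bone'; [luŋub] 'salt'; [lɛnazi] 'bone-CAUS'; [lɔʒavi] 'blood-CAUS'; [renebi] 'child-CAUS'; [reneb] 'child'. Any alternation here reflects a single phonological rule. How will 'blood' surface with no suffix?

[lɔʒab]

'salt' shows [b] ~ [v] at the end of the stem ([luŋub] vs [luŋuvi]).
If /b/ were underlying and a rule turned it into [v] before the CAUS suffix, 'child' would also alternate; but it has [b] in both [reneb] and [renebi].
The underlying segment must be /v/; voiced fricatives become stops word-finally, yielding [b] there.
The one attested form of 'blood', [lɔʒavi], shows underlying /lɔʒav/. Applying the same rule word-finally gives [lɔʒab].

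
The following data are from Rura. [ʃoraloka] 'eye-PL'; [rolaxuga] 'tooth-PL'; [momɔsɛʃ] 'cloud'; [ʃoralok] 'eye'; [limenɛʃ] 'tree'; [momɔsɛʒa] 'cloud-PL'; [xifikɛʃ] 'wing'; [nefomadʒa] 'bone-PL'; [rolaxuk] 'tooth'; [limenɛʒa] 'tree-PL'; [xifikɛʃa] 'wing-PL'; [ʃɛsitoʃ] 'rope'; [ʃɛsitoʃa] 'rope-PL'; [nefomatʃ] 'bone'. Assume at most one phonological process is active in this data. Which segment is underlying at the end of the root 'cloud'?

/ʒ/

The root 'cloud' surfaces as [momɔsɛʃ] and [momɔsɛʒa], with a stem-final [ʃ] ~ [ʒ] alternation.
The stem 'rope' ([ʃɛsitoʃ], [ʃɛsitoʃa]) shows [ʃ] unchanged in both environments, so [ʃ] cannot be basic with [ʒ] derived before the PL suffix.
The alternation reflects word-final obstruent devoicing: voiced obstruents become voiceless word-finally. /ʒ/ is underlying.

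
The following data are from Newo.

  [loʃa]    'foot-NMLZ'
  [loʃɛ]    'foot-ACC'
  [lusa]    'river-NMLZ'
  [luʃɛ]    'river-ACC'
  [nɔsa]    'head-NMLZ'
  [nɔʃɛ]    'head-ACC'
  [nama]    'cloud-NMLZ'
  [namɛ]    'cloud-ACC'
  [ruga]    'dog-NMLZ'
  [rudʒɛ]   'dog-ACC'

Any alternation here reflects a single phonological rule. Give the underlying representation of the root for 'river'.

The stem for 'river' ends in [s] in [lusa] but [ʃ] in [luʃɛ].
Compare 'foot', with invariant [ʃ] in [loʃa] and [loʃɛ]: an analysis with underlying /ʃ/ and a rule producing [s] before the NMLZ suffix would wrongly predict alternation here too.
The alternation reflects palatalization before a front vowel: /g/ and /s/ become palato-alveolar [dʒ] and [ʃ] before a front vowel. /s/ is underlying.

/lus/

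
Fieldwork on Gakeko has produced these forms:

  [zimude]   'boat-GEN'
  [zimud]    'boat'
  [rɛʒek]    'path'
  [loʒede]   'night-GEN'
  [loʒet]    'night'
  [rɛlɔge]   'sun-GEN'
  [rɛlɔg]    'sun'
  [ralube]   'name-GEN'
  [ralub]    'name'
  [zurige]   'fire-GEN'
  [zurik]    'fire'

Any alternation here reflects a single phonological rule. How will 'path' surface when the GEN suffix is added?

[rɛʒege]

The root 'fire' surfaces as [zurige] and [zurik], with a stem-final [g] ~ [k] alternation.
Compare 'sun', with invariant [g] in [rɛlɔge] and [rɛlɔg]: an analysis with underlying /g/ and a rule producing [k] in isolation would wrongly predict alternation here too.
So /k/ is underlying, and a rule of intervocalic voicing — voiceless stops become voiced between vowels — gives [g].
The one attested form of 'path', [rɛʒek], shows underlying /rɛʒek/. Applying the same rule between vowels gives [rɛʒege].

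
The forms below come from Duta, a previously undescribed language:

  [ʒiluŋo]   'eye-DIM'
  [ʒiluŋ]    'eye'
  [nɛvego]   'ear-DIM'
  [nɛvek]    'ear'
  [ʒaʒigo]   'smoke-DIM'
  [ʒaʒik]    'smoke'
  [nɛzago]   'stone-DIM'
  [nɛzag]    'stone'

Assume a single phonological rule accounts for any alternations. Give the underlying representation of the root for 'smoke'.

/ʒaʒik/

The stem for 'smoke' ends in [g] in [ʒaʒigo] but [k] in [ʒaʒik].
The stem 'stone' ([nɛzago], [nɛzag]) shows [g] unchanged in both environments, so [g] cannot be basic with [k] derived in isolation.
The alternation reflects intervocalic voicing: voiceless stops become voiced between vowels. /k/ is underlying.
The underlying form of 'smoke' is therefore /ʒaʒik/.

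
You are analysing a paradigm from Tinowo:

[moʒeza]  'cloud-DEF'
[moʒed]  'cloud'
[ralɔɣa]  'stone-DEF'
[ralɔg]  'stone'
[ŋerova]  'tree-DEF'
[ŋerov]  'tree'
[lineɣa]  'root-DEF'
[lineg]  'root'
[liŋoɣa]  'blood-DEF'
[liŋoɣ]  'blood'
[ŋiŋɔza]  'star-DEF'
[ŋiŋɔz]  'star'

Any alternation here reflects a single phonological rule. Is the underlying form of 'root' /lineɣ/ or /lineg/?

/lineg/

The stem for 'root' ends in [ɣ] in [lineɣa] but [g] in [lineg].
If /ɣ/ were underlying and a rule turned it into [g] in isolation, 'blood' would also alternate; but it has [ɣ] in both [liŋoɣa] and [liŋoɣ].
The alternation reflects intervocalic spirantization: voiced stops become fricatives between vowels. /g/ is underlying.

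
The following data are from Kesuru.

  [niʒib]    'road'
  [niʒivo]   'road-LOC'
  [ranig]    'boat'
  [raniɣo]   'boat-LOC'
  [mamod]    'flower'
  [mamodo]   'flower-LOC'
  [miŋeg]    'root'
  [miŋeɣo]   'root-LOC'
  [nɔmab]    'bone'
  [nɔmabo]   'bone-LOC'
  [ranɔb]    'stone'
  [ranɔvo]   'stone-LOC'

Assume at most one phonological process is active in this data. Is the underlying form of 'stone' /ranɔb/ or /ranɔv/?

The root 'stone' surfaces as [ranɔb] and [ranɔvo], with a stem-final [b] ~ [v] alternation.
The stem 'bone' ([nɔmab], [nɔmabo]) shows [b] unchanged in both environments, so [b] cannot be basic with [v] derived before the LOC suffix.
The alternation reflects word-final hardening: voiced fricatives become stops word-finally. /v/ is underlying.

/ranɔv/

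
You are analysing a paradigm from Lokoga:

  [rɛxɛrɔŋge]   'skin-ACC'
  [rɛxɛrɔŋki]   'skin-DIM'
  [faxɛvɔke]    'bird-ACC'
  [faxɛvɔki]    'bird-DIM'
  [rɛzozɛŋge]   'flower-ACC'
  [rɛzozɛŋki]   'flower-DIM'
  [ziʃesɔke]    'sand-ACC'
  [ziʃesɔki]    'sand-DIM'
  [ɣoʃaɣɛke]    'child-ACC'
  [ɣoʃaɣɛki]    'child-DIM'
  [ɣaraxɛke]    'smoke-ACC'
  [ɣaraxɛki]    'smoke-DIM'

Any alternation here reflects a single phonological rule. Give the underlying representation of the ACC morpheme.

The ACC suffix surfaces as [-ge] and [-ke], depending on the final segment of the stem.
By contrast the DIM suffix keeps its initial [k] throughout — that segment must be underlying.
The ACC suffix is therefore /-ge/ underlyingly, with post-vocalic devoicing: voiced stops become voiceless after a vowel.

/-ge/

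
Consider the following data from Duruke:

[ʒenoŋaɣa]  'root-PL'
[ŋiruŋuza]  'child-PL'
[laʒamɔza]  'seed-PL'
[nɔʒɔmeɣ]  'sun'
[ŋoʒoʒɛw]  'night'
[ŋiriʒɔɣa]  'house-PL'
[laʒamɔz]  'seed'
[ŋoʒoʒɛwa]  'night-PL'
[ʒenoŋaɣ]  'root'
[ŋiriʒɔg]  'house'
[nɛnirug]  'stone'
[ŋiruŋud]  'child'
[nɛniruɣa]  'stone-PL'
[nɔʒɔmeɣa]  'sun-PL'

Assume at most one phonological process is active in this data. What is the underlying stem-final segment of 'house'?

In [ŋiriʒɔg] and [ŋiriʒɔɣa] the final segment of 'house' alternates: [g] ~ [ɣ].
The stem 'root' ([ʒenoŋaɣ], [ʒenoŋaɣa]) shows [ɣ] unchanged in both environments, so [ɣ] cannot be basic with [g] derived in isolation.
Therefore /g/ is basic and [ɣ] is derived by intervocalic spirantization (voiced stops become fricatives between vowels).

/g/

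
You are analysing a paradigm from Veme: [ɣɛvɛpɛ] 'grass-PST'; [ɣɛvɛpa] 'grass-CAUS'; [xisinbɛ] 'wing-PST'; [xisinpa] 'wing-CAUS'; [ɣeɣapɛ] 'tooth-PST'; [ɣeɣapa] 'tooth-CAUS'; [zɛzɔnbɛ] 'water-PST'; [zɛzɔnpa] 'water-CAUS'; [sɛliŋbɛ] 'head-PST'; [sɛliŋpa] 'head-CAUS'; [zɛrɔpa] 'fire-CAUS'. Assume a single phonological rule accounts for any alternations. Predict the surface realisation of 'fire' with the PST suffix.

[zɛrɔpɛ]

The PST suffix surfaces as [-bɛ] and [-pɛ], depending on the final segment of the stem.
The CAUS suffix, which begins with [p], is invariant after every stem; so [p] is not altered by any rule here.
So the underlying form is /-bɛ/, and voiced stops become voiceless after a vowel.
After 'fire', which ends in a vowel, the suffix surfaces as [-pɛ], giving [zɛrɔpɛ].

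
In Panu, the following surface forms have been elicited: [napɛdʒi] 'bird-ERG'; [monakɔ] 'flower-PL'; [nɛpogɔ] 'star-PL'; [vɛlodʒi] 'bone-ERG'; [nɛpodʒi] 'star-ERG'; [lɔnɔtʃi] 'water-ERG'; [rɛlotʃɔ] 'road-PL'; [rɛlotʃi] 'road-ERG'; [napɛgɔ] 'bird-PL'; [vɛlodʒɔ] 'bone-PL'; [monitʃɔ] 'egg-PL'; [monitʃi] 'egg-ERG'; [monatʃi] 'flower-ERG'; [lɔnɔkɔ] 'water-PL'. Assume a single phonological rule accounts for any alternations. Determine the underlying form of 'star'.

The stem for 'star' ends in [g] in [nɛpogɔ] but [dʒ] in [nɛpodʒi].
But 'bone' keeps [dʒ] in both environments ([vɛlodʒɔ], [vɛlodʒi]), so there is no rule changing /dʒ/ to [g] before the PL suffix.
So /g/ is underlying, and a rule of palatalization before a front vowel — /k/ and /g/ become palato-alveolar [tʃ] and [dʒ] before a front vowel — gives [dʒ].

/nɛpog/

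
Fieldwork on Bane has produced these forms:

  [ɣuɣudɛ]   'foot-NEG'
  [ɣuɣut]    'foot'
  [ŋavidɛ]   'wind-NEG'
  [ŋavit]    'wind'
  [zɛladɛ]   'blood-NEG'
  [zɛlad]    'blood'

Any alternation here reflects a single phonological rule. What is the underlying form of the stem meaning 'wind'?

/ŋavit/

The stem for 'wind' ends in [d] in [ŋavidɛ] but [t] in [ŋavit].
But 'blood' keeps [d] in both environments ([zɛladɛ], [zɛlad]), so there is no rule changing /d/ to [t] in isolation.
So /t/ is underlying, and a rule of intervocalic voicing — voiceless stops become voiced between vowels — gives [d].
So 'wind' = /ŋavit/.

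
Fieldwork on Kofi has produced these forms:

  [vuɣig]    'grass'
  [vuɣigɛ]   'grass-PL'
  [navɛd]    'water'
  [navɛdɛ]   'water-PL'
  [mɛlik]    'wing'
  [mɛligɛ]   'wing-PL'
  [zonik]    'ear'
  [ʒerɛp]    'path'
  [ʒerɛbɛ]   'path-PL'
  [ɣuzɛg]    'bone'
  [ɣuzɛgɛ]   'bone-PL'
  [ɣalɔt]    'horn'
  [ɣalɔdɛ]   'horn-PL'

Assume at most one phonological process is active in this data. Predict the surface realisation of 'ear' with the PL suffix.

In [mɛlik] and [mɛligɛ] the final segment of 'wing' alternates: [k] ~ [g].
The stem 'grass' ([vuɣig], [vuɣigɛ]) shows [g] unchanged in both environments, so [g] cannot be basic with [k] derived in isolation.
The alternation reflects intervocalic voicing: voiceless stops become voiced between vowels. /k/ is underlying.
From [zonik] the stem 'ear' is /zonik/; between vowels this yields [zonigɛ].

[zonigɛ]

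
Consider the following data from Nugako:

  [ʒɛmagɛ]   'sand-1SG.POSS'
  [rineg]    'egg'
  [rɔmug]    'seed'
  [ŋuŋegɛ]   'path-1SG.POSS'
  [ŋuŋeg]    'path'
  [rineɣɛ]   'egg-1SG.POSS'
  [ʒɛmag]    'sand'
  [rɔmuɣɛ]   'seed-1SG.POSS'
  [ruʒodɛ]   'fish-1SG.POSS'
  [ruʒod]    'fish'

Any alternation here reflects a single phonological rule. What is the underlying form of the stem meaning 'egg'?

The root 'egg' surfaces as [rineg] and [rineɣɛ], with a stem-final [g] ~ [ɣ] alternation.
The stem 'sand' ([ʒɛmag], [ʒɛmagɛ]) shows [g] unchanged in both environments, so [g] cannot be basic with [ɣ] derived before the 1SG.POSS suffix.
So /ɣ/ is underlying, and a rule of word-final hardening — voiced fricatives become stops word-finally — gives [g].
So 'egg' = /rineɣ/.

/rineɣ/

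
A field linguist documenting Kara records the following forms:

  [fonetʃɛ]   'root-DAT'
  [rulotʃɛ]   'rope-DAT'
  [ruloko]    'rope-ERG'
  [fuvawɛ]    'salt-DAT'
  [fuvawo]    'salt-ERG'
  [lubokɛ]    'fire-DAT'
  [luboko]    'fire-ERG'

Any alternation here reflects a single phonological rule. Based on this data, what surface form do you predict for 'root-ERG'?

'rope' shows [tʃ] ~ [k] at the end of the stem ([rulotʃɛ] vs [ruloko]).
If /k/ were underlying and a rule turned it into [tʃ] before the DAT suffix, 'fire' would also alternate; but it has [k] in both [lubokɛ] and [luboko].
So /tʃ/ is underlying, and a rule of depalatalization — palato-alveolar /tʃ/ becomes [k] when no front vowel follows — gives [k].
From [fonetʃɛ] the stem 'root' is /fonetʃ/; when no front vowel follows this yields [foneko].

[foneko]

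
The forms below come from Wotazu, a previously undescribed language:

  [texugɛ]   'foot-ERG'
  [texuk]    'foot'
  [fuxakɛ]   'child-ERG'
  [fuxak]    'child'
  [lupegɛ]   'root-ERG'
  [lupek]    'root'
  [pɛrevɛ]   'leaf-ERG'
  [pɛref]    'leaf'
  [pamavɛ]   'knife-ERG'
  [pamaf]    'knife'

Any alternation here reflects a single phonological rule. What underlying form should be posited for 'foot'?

/texug/

The stem for 'foot' ends in [g] in [texugɛ] but [k] in [texuk].
Compare 'child', with invariant [k] in [fuxakɛ] and [fuxak]: an analysis with underlying /k/ and a rule producing [g] before the ERG suffix would wrongly predict alternation here too.
So /g/ is underlying, and a rule of word-final obstruent devoicing — voiced obstruents become voiceless word-finally — gives [k].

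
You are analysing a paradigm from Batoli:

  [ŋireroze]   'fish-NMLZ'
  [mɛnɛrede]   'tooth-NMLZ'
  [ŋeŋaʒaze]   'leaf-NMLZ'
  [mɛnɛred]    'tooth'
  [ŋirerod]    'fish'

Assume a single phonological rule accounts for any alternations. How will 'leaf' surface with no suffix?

The root 'fish' surfaces as [ŋireroze] and [ŋirerod], with a stem-final [z] ~ [d] alternation.
If /d/ were underlying and a rule turned it into [z] before the NMLZ suffix, 'tooth' would also alternate; but it has [d] in both [mɛnɛrede] and [mɛnɛred].
The underlying segment must be /z/; voiced fricatives become stops word-finally, yielding [d] there.
From [ŋeŋaʒaze] the stem 'leaf' is /ŋeŋaʒaz/; word-finally this yields [ŋeŋaʒad].

[ŋeŋaʒad]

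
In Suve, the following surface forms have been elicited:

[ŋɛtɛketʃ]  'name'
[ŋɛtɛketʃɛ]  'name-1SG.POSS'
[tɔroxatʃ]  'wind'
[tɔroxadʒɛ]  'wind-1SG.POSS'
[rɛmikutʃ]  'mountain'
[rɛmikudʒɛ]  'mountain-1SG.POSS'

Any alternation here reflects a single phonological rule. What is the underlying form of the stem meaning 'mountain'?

The stem for 'mountain' ends in [tʃ] in [rɛmikutʃ] but [dʒ] in [rɛmikudʒɛ].
If /tʃ/ were underlying and a rule turned it into [dʒ] before the 1SG.POSS suffix, 'name' would also alternate; but it has [tʃ] in both [ŋɛtɛketʃ] and [ŋɛtɛketʃɛ].
Therefore /dʒ/ is basic and [tʃ] is derived by word-final obstruent devoicing (voiced obstruents become voiceless word-finally).

/rɛmikudʒ/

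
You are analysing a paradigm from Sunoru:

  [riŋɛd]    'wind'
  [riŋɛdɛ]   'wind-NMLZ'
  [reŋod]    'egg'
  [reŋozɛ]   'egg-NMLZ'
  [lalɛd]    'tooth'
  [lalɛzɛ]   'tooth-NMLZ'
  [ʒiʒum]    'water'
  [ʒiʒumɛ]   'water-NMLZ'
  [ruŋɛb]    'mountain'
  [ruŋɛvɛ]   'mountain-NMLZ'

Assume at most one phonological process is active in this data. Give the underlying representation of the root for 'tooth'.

In [lalɛd] and [lalɛzɛ] the final segment of 'tooth' alternates: [d] ~ [z].
If /d/ were underlying and a rule turned it into [z] before the NMLZ suffix, 'wind' would also alternate; but it has [d] in both [riŋɛd] and [riŋɛdɛ].
The alternation reflects word-final hardening: voiced fricatives become stops word-finally. /z/ is underlying.
Hence 'tooth' is /lalɛz/ underlyingly.

/lalɛz/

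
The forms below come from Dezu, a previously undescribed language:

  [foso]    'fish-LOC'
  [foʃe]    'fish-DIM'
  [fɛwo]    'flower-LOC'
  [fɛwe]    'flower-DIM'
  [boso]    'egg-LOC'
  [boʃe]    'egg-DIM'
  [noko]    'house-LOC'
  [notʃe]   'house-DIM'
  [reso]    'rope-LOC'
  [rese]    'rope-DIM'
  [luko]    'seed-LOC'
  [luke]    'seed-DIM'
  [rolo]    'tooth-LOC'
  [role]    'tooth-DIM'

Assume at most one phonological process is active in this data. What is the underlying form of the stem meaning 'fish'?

/foʃ/

The root 'fish' surfaces as [foso] and [foʃe], with a stem-final [s] ~ [ʃ] alternation.
But 'rope' keeps [s] in both environments ([reso], [rese]), so there is no rule changing /s/ to [ʃ] before the DIM suffix.
The underlying segment must be /ʃ/; palato-alveolar /tʃ/ and /ʃ/ become [k] and [s] when no front vowel follows, yielding [s] there.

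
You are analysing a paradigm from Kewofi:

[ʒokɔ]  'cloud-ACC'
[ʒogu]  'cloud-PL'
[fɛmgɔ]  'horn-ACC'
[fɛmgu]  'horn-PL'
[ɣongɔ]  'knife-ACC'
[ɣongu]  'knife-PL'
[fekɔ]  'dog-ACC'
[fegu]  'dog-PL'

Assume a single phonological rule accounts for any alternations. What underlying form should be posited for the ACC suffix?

The ACC suffix surfaces as [-gɔ] and [-kɔ], depending on the final segment of the stem.
By contrast the PL suffix keeps its initial [g] throughout — that segment must be underlying.
So the underlying form is /-kɔ/, and voiceless stops become voiced after a nasal.

/-kɔ/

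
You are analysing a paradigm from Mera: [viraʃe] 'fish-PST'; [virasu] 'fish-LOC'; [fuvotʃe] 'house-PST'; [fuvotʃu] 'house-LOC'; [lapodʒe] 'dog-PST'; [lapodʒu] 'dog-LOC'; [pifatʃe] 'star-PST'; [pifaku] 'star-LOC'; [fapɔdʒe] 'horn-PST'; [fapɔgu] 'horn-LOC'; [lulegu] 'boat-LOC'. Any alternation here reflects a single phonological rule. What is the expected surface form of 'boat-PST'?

[luledʒe]

The root 'horn' surfaces as [fapɔdʒe] and [fapɔgu], with a stem-final [dʒ] ~ [g] alternation.
Compare 'dog', with invariant [dʒ] in [lapodʒe] and [lapodʒu]: an analysis with underlying /dʒ/ and a rule producing [g] before the LOC suffix would wrongly predict alternation here too.
The alternation reflects palatalization before a front vowel: /k/, /g/ and /s/ become palato-alveolar [tʃ], [dʒ] and [ʃ] before a front vowel. /g/ is underlying.
The one attested form of 'boat', [lulegu], shows underlying /luleg/. Applying the same rule before a front vowel gives [luledʒe].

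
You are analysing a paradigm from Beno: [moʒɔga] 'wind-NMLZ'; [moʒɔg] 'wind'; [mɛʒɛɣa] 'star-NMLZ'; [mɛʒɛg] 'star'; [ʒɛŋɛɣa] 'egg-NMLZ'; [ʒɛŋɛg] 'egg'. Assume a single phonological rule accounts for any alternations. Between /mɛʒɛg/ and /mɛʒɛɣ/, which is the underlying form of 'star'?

In [mɛʒɛɣa] and [mɛʒɛg] the final segment of 'star' alternates: [ɣ] ~ [g].
But 'wind' keeps [g] in both environments ([moʒɔga], [moʒɔg]), so there is no rule changing /g/ to [ɣ] before the NMLZ suffix.
So /ɣ/ is underlying, and a rule of word-final hardening — voiced fricatives become stops word-finally — gives [g].

/mɛʒɛɣ/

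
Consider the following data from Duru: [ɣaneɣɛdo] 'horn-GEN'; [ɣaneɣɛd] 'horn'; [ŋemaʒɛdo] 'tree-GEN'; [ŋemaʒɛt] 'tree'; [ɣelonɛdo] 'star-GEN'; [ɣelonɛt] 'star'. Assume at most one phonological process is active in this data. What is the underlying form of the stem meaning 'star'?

In [ɣelonɛdo] and [ɣelonɛt] the final segment of 'star' alternates: [d] ~ [t].
If /d/ were underlying and a rule turned it into [t] in isolation, 'horn' would also alternate; but it has [d] in both [ɣaneɣɛdo] and [ɣaneɣɛd].
So /t/ is underlying, and a rule of intervocalic voicing — voiceless stops become voiced between vowels — gives [d].
Hence 'star' is /ɣelonɛt/ underlyingly.

/ɣelonɛt/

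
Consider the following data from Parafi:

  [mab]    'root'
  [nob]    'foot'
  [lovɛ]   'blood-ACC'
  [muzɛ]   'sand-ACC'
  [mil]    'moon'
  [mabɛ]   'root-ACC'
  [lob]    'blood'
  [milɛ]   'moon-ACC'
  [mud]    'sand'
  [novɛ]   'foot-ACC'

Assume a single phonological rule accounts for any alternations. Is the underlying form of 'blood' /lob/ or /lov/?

'blood' shows [b] ~ [v] at the end of the stem ([lob] vs [lovɛ]).
Compare 'root', with invariant [b] in [mab] and [mabɛ]: an analysis with underlying /b/ and a rule producing [v] before the ACC suffix would wrongly predict alternation here too.
Therefore /v/ is basic and [b] is derived by word-final hardening (voiced fricatives become stops word-finally).

/lov/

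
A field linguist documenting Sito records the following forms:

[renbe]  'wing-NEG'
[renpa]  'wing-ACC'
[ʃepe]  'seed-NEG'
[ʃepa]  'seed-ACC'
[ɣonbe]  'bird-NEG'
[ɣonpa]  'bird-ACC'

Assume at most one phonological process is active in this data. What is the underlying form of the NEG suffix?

The NEG suffix surfaces as [-be] and [-pe], depending on the final segment of the stem.
By contrast the ACC suffix keeps its initial [p] throughout — that segment must be underlying.
So the underlying form is /-be/, and voiced stops become voiceless after a vowel.

/-be/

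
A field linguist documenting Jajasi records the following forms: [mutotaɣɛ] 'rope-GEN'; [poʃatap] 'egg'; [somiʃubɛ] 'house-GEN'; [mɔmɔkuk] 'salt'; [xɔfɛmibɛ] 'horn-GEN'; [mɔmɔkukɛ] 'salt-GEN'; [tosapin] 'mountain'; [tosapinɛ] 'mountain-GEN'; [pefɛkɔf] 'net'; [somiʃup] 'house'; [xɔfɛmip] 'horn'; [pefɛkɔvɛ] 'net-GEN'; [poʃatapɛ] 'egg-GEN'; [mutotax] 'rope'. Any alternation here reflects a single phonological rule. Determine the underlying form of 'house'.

/somiʃub/

'house' shows [b] ~ [p] at the end of the stem ([somiʃubɛ] vs [somiʃup]).
Compare 'egg', with invariant [p] in [poʃatapɛ] and [poʃatap]: an analysis with underlying /p/ and a rule producing [b] before the GEN suffix would wrongly predict alternation here too.
Therefore /b/ is basic and [p] is derived by word-final obstruent devoicing (voiced obstruents become voiceless word-finally).
Hence 'house' is /somiʃub/ underlyingly.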